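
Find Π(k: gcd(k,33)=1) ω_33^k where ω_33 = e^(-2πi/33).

The primitive 33rd roots of unity are ω_33^k for k coprime to 33: k ∈ {1, 2, 4, 5, 7, 8, 10, 13, 14, 16, 17, 19, 20, 23, 25, 26, 28, 29, 31, 32}
Their product equals the constant term of the cyclotomic polynomial Φ_33(x) up to sign.
For n ≥ 3, the product of all primitive nth roots of unity is 1. (For n=1 it is 1; for n=2 it is -1.)

1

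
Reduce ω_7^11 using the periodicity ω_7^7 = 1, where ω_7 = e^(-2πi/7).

Since ω_7^7 = 1, powers reduce modulo 7.
11 mod 7 = 4
So ω_7^11 = ω_7^4 = e^(-2πi·4/7)

ω_7^11 = ω_7^4 = -0.9010+0.4339i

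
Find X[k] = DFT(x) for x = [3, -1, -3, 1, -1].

X[k] = Σ(n=0 to 4) x[n] · ω_5^(nk)
where ω_5 = e^(-2πi/5)

Computing each X[k]:
X[0] = -1
X[1] = 4.0000+2.3511i
X[2] = 4.0000-3.8042i
X[3] = 4.0000+3.8042i
X[4] = 4.0000-2.3511i

X = [-1, 4.0000+2.3511i, 4.0000-3.8042i, 4.0000+3.8042i, 4.0000-2.3511i]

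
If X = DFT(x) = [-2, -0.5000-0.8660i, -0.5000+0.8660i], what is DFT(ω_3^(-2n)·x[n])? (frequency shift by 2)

Modulation property: DFT(ω_3^(-2n)·x[n]) = X[(k-2) mod 3], so circularly shift X by 2 positions.

X[k-2] = [-0.5000-0.8660i, -0.5000+0.8660i, -2]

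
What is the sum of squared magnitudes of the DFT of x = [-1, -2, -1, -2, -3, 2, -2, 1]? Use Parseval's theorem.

Parseval: Σ|x[n]|² = (1/N)Σ|X[k]|², so Σ|X[k]|² = N·Σ|x[n]|² = 8·28.0000

Σ|X[k]|² = N·Σ|x[n]|² = 8·28.0000 = 224.0000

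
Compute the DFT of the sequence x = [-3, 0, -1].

X[k] = Σ(n=0 to 2) x[n] · ω_3^(nk)
where ω_3 = e^(-2πi/3)

Computing each X[k]:
X[0] = -4
X[1] = -2.5000-0.8660i
X[2] = -2.5000+0.8660i

X = [-4, -2.5000-0.8660i, -2.5000+0.8660i]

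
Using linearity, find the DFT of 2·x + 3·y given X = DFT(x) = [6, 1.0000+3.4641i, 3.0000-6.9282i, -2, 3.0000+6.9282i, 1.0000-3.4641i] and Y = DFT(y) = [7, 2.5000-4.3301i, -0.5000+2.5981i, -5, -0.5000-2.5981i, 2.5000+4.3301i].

By linearity: DFT(2x + 3y) = 2·DFT(x) + 3·DFT(y)
= 2·[6, 1.0000+3.4641i, 3.0000-6.9282i, -2, 3.0000+6.9282i, 1.0000-3.4641i] + 3·[7, 2.5000-4.3301i, -0.5000+2.5981i, -5, -0.5000-2.5981i, 2.5000+4.3301i]

Computing element-wise:
Z[0] = 2·(6) + 3·(7) = 33
Z[1] = 2·(1.0000+3.4641i) + 3·(2.5000-4.3301i) = 9.5000-6.0621i
Z[2] = 2·(3.0000-6.9282i) + 3·(-0.5000+2.5981i) = 4.5000-6.0621i
Z[3] = 2·(-2) + 3·(-5) = -19
Z[4] = 2·(3.0000+6.9282i) + 3·(-0.5000-2.5981i) = 4.5000+6.0621i
Z[5] = 2·(1.0000-3.4641i) + 3·(2.5000+4.3301i) = 9.5000+6.0621i

DFT(2x + 3y) = 2·X + 3·Y = [33, 9.5000-6.0621i, 4.5000-6.0621i, -19, 4.5000+6.0621i, 9.5000+6.0621i]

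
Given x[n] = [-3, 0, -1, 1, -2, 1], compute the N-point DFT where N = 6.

X[k] = Σ(n=0 to 5) x[n] · ω_6^(nk)
where ω_6 = e^(-2πi/6)

Computing each X[k]:
X[0] = -4
X[1] = -2
X[2] = -1.0000+1.7321i
X[3] = -8
X[4] = -1.0000-1.7321i
X[5] = -2

X = [-4, -2, -1.0000+1.7321i, -8, -1.0000-1.7321i, -2]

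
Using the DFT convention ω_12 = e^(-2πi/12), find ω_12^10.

ω_12^10 = e^(-2πi·10/12)
= cos(-2π·10/12) + i·sin(-2π·10/12)
= cos(-20π/12) + i·sin(-20π/12)

ω_12^10 = cos(-20π/12) + i·sin(-20π/12) = 0.5000+0.8660i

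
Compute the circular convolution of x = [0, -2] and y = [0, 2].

(x ⊛ y)[n] = Σ(m=0 to 1) x[m] · y[(n-m) mod 2]

Computing each output sample:
(x ⊛ y)[0] = -4
(x ⊛ y)[1] = 0

x ⊛ y = [-4, 0]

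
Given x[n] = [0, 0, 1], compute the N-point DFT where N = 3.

X[k] = Σ(n=0 to 2) x[n] · ω_3^(nk)
where ω_3 = e^(-2πi/3)

Computing each X[k]:
X[0] = 1
X[1] = -0.5000+0.8660i
X[2] = -0.5000-0.8660i

X = [1, -0.5000+0.8660i, -0.5000-0.8660i]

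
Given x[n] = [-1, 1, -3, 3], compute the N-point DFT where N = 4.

X[k] = Σ(n=0 to 3) x[n] · ω_4^(nk)
where ω_4 = e^(-2πi/4)

Computing each X[k]:
X[0] = 0
X[1] = 2+2i
X[2] = -8
X[3] = 2-2i

X = [0, 2+2i, -8, 2-2i]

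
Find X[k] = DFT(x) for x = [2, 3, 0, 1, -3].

X[k] = Σ(n=0 to 4) x[n] · ω_5^(nk)
where ω_5 = e^(-2πi/5)

Computing each X[k]:
X[0] = 3
X[1] = 1.1910-5.1186i
X[2] = 2.3090-4.4778i
X[3] = 2.3090+4.4778i
X[4] = 1.1910+5.1186i

X = [3, 1.1910-5.1186i, 2.3090-4.4778i, 2.3090+4.4778i, 1.1910+5.1186i]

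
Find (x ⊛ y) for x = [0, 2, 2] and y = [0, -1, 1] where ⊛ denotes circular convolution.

(x ⊛ y)[n] = Σ(m=0 to 2) x[m] · y[(n-m) mod 3]

Computing each output sample:
(x ⊛ y)[0] = 0
(x ⊛ y)[1] = 2
(x ⊛ y)[2] = -2

x ⊛ y = [0, 2, -2]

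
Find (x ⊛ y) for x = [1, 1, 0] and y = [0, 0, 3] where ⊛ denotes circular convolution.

(x ⊛ y)[n] = Σ(m=0 to 2) x[m] · y[(n-m) mod 3]

Computing each output sample:
(x ⊛ y)[0] = 3
(x ⊛ y)[1] = 0
(x ⊛ y)[2] = 3

x ⊛ y = [3, 0, 3]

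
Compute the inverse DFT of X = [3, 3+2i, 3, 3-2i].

x[n] = (1/4) Σ(k=0 to 3) X[k] · e^(2πikn/4)

Computing each x[n]:
x[0] = 3
x[1] = -1
x[2] = 0
x[3] = 1

x = [3, -1, 0, 1]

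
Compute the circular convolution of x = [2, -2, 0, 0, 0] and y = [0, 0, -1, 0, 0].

(x ⊛ y)[n] = Σ(m=0 to 4) x[m] · y[(n-m) mod 5]

Computing each output sample:
(x ⊛ y)[0] = 0
(x ⊛ y)[1] = 0
(x ⊛ y)[2] = -2
(x ⊛ y)[3] = 2
(x ⊛ y)[4] = 0

x ⊛ y = [0, 0, -2, 2, 0]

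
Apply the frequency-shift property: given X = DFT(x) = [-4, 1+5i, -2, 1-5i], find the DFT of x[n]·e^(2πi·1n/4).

Modulation property: DFT(ω_4^(-1n)·x[n]) = X[(k-1) mod 4], so circularly shift X by 1 positions.

X[k-1] = [1-5i, -4, 1+5i, -2]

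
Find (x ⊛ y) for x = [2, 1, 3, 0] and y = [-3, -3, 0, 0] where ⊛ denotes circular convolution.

(x ⊛ y)[n] = Σ(m=0 to 3) x[m] · y[(n-m) mod 4]

Computing each output sample:
(x ⊛ y)[0] = -6
(x ⊛ y)[1] = -9
(x ⊛ y)[2] = -12
(x ⊛ y)[3] = -9

x ⊛ y = [-6, -9, -12, -9]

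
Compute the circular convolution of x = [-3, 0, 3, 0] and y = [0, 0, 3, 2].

(x ⊛ y)[n] = Σ(m=0 to 3) x[m] · y[(n-m) mod 4]

Computing each output sample:
(x ⊛ y)[0] = 9
(x ⊛ y)[1] = 6
(x ⊛ y)[2] = -9
(x ⊛ y)[3] = -6

x ⊛ y = [9, 6, -9, -6]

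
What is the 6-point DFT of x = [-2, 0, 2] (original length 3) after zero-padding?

Original 3-point DFT: [0, -3.0000+1.7321i, -3.0000-1.7321i]
Zero-padded 6-point DFT provides frequency interpolation.

DFT_6([x, 0, ...]) = [0, -3.0000-1.7321i, -3.0000+1.7321i, 0, -3.0000-1.7321i, -3.0000+1.7321i]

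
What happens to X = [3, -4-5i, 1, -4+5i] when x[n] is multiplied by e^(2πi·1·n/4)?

Modulation property: DFT(ω_4^(-1n)·x[n]) = X[(k-1) mod 4], so circularly shift X by 1 positions.

X[k-1] = [-4+5i, 3, -4-5i, 1]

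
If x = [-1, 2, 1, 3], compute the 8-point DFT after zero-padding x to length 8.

Original 4-point DFT: [5, -2+1i, -5, -2-1i]
Zero-padded 8-point DFT provides frequency interpolation.

DFT_8([x, 0, ...]) = [5, -1.7071-4.5355i, -2+1i, -0.2929-2.5355i, -5, -0.2929+2.5355i, -2-1i, -1.7071+4.5355i]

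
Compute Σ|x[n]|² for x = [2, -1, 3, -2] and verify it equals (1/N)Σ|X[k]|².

Time domain:
Σ|x[n]|² = |2|² + |-1|² + |3|² + |-2|² = 18.0000

Frequency domain:
(1/4)Σ|X[k]|² = (1/4)(|2|² + |-1-1i|² + |8|² + |-1+1i|²) = (1/4)·72.0000 = 18.0000

Both sides agree, confirming Parseval's theorem.

Σ|x[n]|² = (1/N)Σ|X[k]|² = 18.0000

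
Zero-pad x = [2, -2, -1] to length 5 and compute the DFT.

Original 3-point DFT: [-1, 3.5000+0.8660i, 3.5000-0.8660i]
Zero-padded 5-point DFT provides frequency interpolation.

DFT_5([x, 0, ...]) = [-1, 2.1910+2.4899i, 3.3090+0.2245i, 3.3090-0.2245i, 2.1910-2.4899i]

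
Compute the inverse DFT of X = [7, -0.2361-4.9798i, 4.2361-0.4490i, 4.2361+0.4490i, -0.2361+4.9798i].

x[n] = (1/5) Σ(k=0 to 4) X[k] · e^(2πikn/5)

Computing each x[n]:
x[0] = 3
x[1] = 2
x[2] = 3
x[3] = 1
x[4] = -2

x = [3, 2, 3, 1, -2]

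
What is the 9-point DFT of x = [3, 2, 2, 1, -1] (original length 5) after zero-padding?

Original 5-point DFT: [7, 0.8820-3.4410i, 3.1180-0.8123i, 3.1180+0.8123i, 0.8820+3.4410i]
Zero-padded 9-point DFT provides frequency interpolation.

DFT_9([x, 0, ...]) = [7, 5.3191-3.7792i, 0.2019-2.4304i, 2.5000+0.8660i, 1.9791-1.2493i, 1.9791+1.2493i, 2.5000-0.8660i, 0.2019+2.4304i, 5.3191+3.7792i]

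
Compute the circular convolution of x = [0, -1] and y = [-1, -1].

(x ⊛ y)[n] = Σ(m=0 to 1) x[m] · y[(n-m) mod 2]

Computing each output sample:
(x ⊛ y)[0] = 1
(x ⊛ y)[1] = 1

x ⊛ y = [1, 1]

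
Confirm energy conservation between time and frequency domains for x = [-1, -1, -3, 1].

Time domain:
Σ|x[n]|² = |-1|² + |-1|² + |-3|² + |1|² = 12.0000

Frequency domain:
(1/4)Σ|X[k]|² = (1/4)(|-4|² + |2+2i|² + |-4|² + |2-2i|²) = (1/4)·48.0000 = 12.0000

Both sides agree, confirming Parseval's theorem.

Σ|x[n]|² = (1/N)Σ|X[k]|² = 12.0000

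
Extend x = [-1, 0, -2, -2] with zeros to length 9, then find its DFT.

Original 4-point DFT: [-5, 1-2i, -1, 1+2i]
Zero-padded 9-point DFT provides frequency interpolation.

DFT_9([x, 0, ...]) = [-5, -0.3473+3.7017i, 1.8794-1.0480i, -2.0000-1.7321i, -1.5321+0.4465i, -1.5321-0.4465i, -2.0000+1.7321i, 1.8794+1.0480i, -0.3473-3.7017i]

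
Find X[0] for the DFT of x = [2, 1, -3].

X[0] = Σ(n=0 to 2) x[n] · ω_3^0 = Σ x[n]
= (2) + (1) + (-3)

X[0] = 0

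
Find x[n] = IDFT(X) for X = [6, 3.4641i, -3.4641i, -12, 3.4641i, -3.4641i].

x[n] = (1/6) Σ(k=0 to 5) X[k] · e^(2πikn/6)

Computing each x[n]:
x[0] = -1
x[1] = 3
x[2] = -3
x[3] = 3
x[4] = 1
x[5] = 3

x = [-1, 3, -3, 3, 1, 3]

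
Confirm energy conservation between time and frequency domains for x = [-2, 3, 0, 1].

Time domain:
Σ|x[n]|² = |-2|² + |3|² + |0|² + |1|² = 14.0000

Frequency domain:
(1/4)Σ|X[k]|² = (1/4)(|2|² + |-2-2i|² + |-6|² + |-2+2i|²) = (1/4)·56.0000 = 14.0000

Both sides agree, confirming Parseval's theorem.

Σ|x[n]|² = (1/N)Σ|X[k]|² = 14.0000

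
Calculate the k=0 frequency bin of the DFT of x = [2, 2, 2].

X[0] = Σ(n=0 to 2) x[n] · ω_3^0 = Σ x[n]
= (2) + (2) + (2)

X[0] = 6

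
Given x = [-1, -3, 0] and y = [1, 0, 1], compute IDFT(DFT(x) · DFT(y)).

(x ⊛ y)[n] = Σ(m=0 to 2) x[m] · y[(n-m) mod 3]

Computing each output sample:
(x ⊛ y)[0] = -4
(x ⊛ y)[1] = -3
(x ⊛ y)[2] = -1

x ⊛ y = [-4, -3, -1]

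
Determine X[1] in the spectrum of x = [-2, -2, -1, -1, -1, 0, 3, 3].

X[1] = Σ(n=0 to 7) x[n] · ω_8^(1n) where ω_8 = e^(-2πi/8)
= (-2)·ω_8^0 + (-2)·ω_8^1 + (-1)·ω_8^2 + (-1)·ω_8^3 + (-1)·ω_8^4 + (0)·ω_8^5 + (3)·ω_8^6 + (3)·ω_8^7

X[1] = 0.4142+8.2426i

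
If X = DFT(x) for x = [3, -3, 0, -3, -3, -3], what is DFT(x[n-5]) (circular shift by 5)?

Time shift by 5: X_shifted[k] = ω_6^(5k) · X[k]
Shifted x = [-3, 0, -3, -3, -3, 3]

DFT(x[n-5]) = [-9, 4.5000+2.5981i, -4.5000+2.5981i, -9, -4.5000-2.5981i, 4.5000-2.5981i]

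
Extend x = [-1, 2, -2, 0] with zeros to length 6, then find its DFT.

Original 4-point DFT: [-1, 1-2i, -5, 1+2i]
Zero-padded 6-point DFT provides frequency interpolation.

DFT_6([x, 0, ...]) = [-1, 1, -1.0000-3.4641i, -5, -1.0000+3.4641i, 1]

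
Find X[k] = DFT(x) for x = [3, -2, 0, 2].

X[k] = Σ(n=0 to 3) x[n] · ω_4^(nk)
where ω_4 = e^(-2πi/4)

Computing each X[k]:
X[0] = 3
X[1] = 3+4i
X[2] = 3
X[3] = 3-4i

X = [3, 3+4i, 3, 3-4i]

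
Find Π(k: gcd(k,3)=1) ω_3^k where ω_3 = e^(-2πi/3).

The primitive 3rd roots of unity are ω_3^k for k coprime to 3: k ∈ {1, 2}
Their product equals the constant term of the cyclotomic polynomial Φ_3(x) up to sign.
For n ≥ 3, the product of all primitive nth roots of unity is 1. (For n=1 it is 1; for n=2 it is -1.)

1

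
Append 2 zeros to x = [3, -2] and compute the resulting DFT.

Original 2-point DFT: [1, 5]
Zero-padded 4-point DFT provides frequency interpolation.

DFT_4([x, 0, ...]) = [1, 3+2i, 5, 3-2i]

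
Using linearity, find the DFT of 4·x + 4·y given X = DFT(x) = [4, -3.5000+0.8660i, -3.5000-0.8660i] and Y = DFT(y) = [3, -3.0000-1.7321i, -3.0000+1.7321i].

By linearity: DFT(4x + 4y) = 4·DFT(x) + 4·DFT(y)
= 4·[4, -3.5000+0.8660i, -3.5000-0.8660i] + 4·[3, -3.0000-1.7321i, -3.0000+1.7321i]

Computing element-wise:
Z[0] = 4·(4) + 4·(3) = 28
Z[1] = 4·(-3.5000+0.8660i) + 4·(-3.0000-1.7321i) = -26.0000-3.4644i
Z[2] = 4·(-3.5000-0.8660i) + 4·(-3.0000+1.7321i) = -26.0000+3.4644i

DFT(4x + 4y) = 4·X + 4·Y = [28, -26.0000-3.4644i, -26.0000+3.4644i]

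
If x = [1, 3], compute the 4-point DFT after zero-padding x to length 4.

Original 2-point DFT: [4, -2]
Zero-padded 4-point DFT provides frequency interpolation.

DFT_4([x, 0, ...]) = [4, 1-3i, -2, 1+3i]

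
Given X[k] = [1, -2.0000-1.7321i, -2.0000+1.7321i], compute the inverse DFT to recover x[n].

x[n] = (1/3) Σ(k=0 to 2) X[k] · e^(2πikn/3)

Computing each x[n]:
x[0] = -1
x[1] = 2
x[2] = 0

x = [-1, 2, 0]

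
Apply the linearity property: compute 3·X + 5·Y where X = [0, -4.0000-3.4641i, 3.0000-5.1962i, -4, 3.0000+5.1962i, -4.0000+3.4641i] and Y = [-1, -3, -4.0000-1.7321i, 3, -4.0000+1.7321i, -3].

By linearity: DFT(3x + 5y) = 3·DFT(x) + 5·DFT(y)
= 3·[0, -4.0000-3.4641i, 3.0000-5.1962i, -4, 3.0000+5.1962i, -4.0000+3.4641i] + 5·[-1, -3, -4.0000-1.7321i, 3, -4.0000+1.7321i, -3]

Computing element-wise:
Z[0] = 3·(0) + 5·(-1) = -5
Z[1] = 3·(-4.0000-3.4641i) + 5·(-3) = -27.0000-10.3923i
Z[2] = 3·(3.0000-5.1962i) + 5·(-4.0000-1.7321i) = -11.0000-24.2491i
Z[3] = 3·(-4) + 5·(3) = 3
Z[4] = 3·(3.0000+5.1962i) + 5·(-4.0000+1.7321i) = -11.0000+24.2491i
Z[5] = 3·(-4.0000+3.4641i) + 5·(-3) = -27.0000+10.3923i

DFT(3x + 5y) = 3·X + 5·Y = [-5, -27.0000-10.3923i, -11.0000-24.2491i, 3, -11.0000+24.2491i, -27.0000+10.3923i]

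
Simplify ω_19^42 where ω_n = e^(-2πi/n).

Since ω_19^19 = 1, powers reduce modulo 19.
42 mod 19 = 4
So ω_19^42 = ω_19^4 = e^(-2πi·4/19)

ω_19^42 = ω_19^4 = 0.2455-0.9694i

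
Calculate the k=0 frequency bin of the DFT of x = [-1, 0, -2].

X[0] = Σ(n=0 to 2) x[n] · ω_3^0 = Σ x[n]
= (-1) + (0) + (-2)

X[0] = -3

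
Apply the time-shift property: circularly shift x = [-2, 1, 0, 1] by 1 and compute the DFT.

Time shift by 1: X_shifted[k] = ω_4^(1k) · X[k]
Shifted x = [1, -2, 1, 0]

DFT(x[n-1]) = [0, 2i, 4, -2i]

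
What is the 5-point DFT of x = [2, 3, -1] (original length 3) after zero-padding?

Original 3-point DFT: [4, 1.0000-3.4641i, 1.0000+3.4641i]
Zero-padded 5-point DFT provides frequency interpolation.

DFT_5([x, 0, ...]) = [4, 3.7361-2.2654i, -0.7361-2.7144i, -0.7361+2.7144i, 3.7361+2.2654i]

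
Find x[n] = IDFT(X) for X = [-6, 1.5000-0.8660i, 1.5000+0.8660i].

x[n] = (1/3) Σ(k=0 to 2) X[k] · e^(2πikn/3)

Computing each x[n]:
x[0] = -1
x[1] = -2
x[2] = -3

x = [-1, -2, -3]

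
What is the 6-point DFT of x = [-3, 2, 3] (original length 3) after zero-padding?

Original 3-point DFT: [2, -5.5000+0.8660i, -5.5000-0.8660i]
Zero-padded 6-point DFT provides frequency interpolation.

DFT_6([x, 0, ...]) = [2, -3.5000-4.3301i, -5.5000+0.8660i, -2, -5.5000-0.8660i, -3.5000+4.3301i]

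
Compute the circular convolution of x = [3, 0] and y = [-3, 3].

(x ⊛ y)[n] = Σ(m=0 to 1) x[m] · y[(n-m) mod 2]

Computing each output sample:
(x ⊛ y)[0] = -9
(x ⊛ y)[1] = 9

x ⊛ y = [-9, 9]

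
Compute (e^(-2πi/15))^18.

Since ω_15^15 = 1, powers reduce modulo 15.
18 mod 15 = 3
So ω_15^18 = ω_15^3 = e^(-2πi·3/15)

ω_15^18 = ω_15^3 = 0.3090-0.9511i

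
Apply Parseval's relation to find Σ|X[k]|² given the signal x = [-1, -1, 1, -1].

Parseval: Σ|x[n]|² = (1/N)Σ|X[k]|², so Σ|X[k]|² = N·Σ|x[n]|² = 4·4.0000

Σ|X[k]|² = N·Σ|x[n]|² = 4·4.0000 = 16.0000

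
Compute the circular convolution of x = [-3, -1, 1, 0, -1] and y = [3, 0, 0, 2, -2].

(x ⊛ y)[n] = Σ(m=0 to 4) x[m] · y[(n-m) mod 5]

Computing each output sample:
(x ⊛ y)[0] = -5
(x ⊛ y)[1] = -5
(x ⊛ y)[2] = 1
(x ⊛ y)[3] = -4
(x ⊛ y)[4] = 1

x ⊛ y = [-5, -5, 1, -4, 1]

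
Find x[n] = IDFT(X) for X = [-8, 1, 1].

x[n] = (1/3) Σ(k=0 to 2) X[k] · e^(2πikn/3)

Computing each x[n]:
x[0] = -2
x[1] = -3
x[2] = -3

x = [-2, -3, -3]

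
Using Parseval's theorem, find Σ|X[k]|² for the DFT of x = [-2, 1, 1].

Parseval: Σ|x[n]|² = (1/N)Σ|X[k]|², so Σ|X[k]|² = N·Σ|x[n]|² = 3·6.0000

Σ|X[k]|² = N·Σ|x[n]|² = 3·6.0000 = 18.0000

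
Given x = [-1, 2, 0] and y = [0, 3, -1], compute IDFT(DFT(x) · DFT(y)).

(x ⊛ y)[n] = Σ(m=0 to 2) x[m] · y[(n-m) mod 3]

Computing each output sample:
(x ⊛ y)[0] = -2
(x ⊛ y)[1] = -3
(x ⊛ y)[2] = 7

x ⊛ y = [-2, -3, 7]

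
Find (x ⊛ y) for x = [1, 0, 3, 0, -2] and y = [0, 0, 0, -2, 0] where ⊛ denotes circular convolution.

(x ⊛ y)[n] = Σ(m=0 to 4) x[m] · y[(n-m) mod 5]

Computing each output sample:
(x ⊛ y)[0] = -6
(x ⊛ y)[1] = 0
(x ⊛ y)[2] = 4
(x ⊛ y)[3] = -2
(x ⊛ y)[4] = 0

x ⊛ y = [-6, 0, 4, -2, 0]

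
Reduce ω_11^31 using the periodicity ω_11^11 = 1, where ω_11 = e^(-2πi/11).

Since ω_11^11 = 1, powers reduce modulo 11.
31 mod 11 = 9
So ω_11^31 = ω_11^9 = e^(-2πi·9/11)

ω_11^31 = ω_11^9 = 0.4154+0.9096i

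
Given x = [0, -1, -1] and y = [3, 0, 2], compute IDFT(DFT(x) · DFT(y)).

(x ⊛ y)[n] = Σ(m=0 to 2) x[m] · y[(n-m) mod 3]

Computing each output sample:
(x ⊛ y)[0] = -2
(x ⊛ y)[1] = -5
(x ⊛ y)[2] = -3

x ⊛ y = [-2, -5, -3]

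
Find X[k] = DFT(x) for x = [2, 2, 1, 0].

X[k] = Σ(n=0 to 3) x[n] · ω_4^(nk)
where ω_4 = e^(-2πi/4)

Computing each X[k]:
X[0] = 5
X[1] = 1-2i
X[2] = 1
X[3] = 1+2i

X = [5, 1-2i, 1, 1+2i]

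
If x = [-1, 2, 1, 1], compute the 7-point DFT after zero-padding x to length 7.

Original 4-point DFT: [3, -2-1i, -3, -2+1i]
Zero-padded 7-point DFT provides frequency interpolation.

DFT_7([x, 0, ...]) = [3, -0.8765-2.9725i, -1.7225-0.7341i, -2.4010-1.0609i, -2.4010+1.0609i, -1.7225+0.7341i, -0.8765+2.9725i]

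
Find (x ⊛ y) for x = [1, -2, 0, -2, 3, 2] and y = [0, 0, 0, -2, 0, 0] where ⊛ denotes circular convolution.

(x ⊛ y)[n] = Σ(m=0 to 5) x[m] · y[(n-m) mod 6]

Computing each output sample:
(x ⊛ y)[0] = 4
(x ⊛ y)[1] = -6
(x ⊛ y)[2] = -4
(x ⊛ y)[3] = -2
(x ⊛ y)[4] = 4
(x ⊛ y)[5] = 0

x ⊛ y = [4, -6, -4, -2, 4, 0]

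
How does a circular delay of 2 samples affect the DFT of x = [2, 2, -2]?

Time shift by 2: X_shifted[k] = ω_3^(2k) · X[k]
Shifted x = [2, -2, 2]

DFT(x[n-2]) = [2, 2.0000+3.4641i, 2.0000-3.4641i]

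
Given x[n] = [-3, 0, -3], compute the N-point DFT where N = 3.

X[k] = Σ(n=0 to 2) x[n] · ω_3^(nk)
where ω_3 = e^(-2πi/3)

Computing each X[k]:
X[0] = -6
X[1] = -1.5000-2.5981i
X[2] = -1.5000+2.5981i

X = [-6, -1.5000-2.5981i, -1.5000+2.5981i]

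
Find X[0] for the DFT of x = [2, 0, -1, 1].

X[0] = Σ(n=0 to 3) x[n] · ω_4^0 = Σ x[n]
= (2) + (0) + (-1) + (1)

X[0] = 2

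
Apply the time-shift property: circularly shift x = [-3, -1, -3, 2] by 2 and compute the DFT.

Time shift by 2: X_shifted[k] = ω_4^(2k) · X[k]
Shifted x = [-3, 2, -3, -1]

DFT(x[n-2]) = [-5, -3i, -7, 3i]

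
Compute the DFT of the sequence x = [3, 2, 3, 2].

X[k] = Σ(n=0 to 3) x[n] · ω_4^(nk)
where ω_4 = e^(-2πi/4)

Computing each X[k]:
X[0] = 10
X[1] = 0
X[2] = 2
X[3] = 0

X = [10, 0, 2, 0]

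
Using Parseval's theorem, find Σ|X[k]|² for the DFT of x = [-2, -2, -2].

Parseval: Σ|x[n]|² = (1/N)Σ|X[k]|², so Σ|X[k]|² = N·Σ|x[n]|² = 3·12.0000

Σ|X[k]|² = N·Σ|x[n]|² = 3·12.0000 = 36.0000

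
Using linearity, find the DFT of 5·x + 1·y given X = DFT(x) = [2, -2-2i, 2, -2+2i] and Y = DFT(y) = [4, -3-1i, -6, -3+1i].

By linearity: DFT(5x + 1y) = 5·DFT(x) + 1·DFT(y)
= 5·[2, -2-2i, 2, -2+2i] + 1·[4, -3-1i, -6, -3+1i]

Computing element-wise:
Z[0] = 5·(2) + 1·(4) = 14
Z[1] = 5·(-2-2i) + 1·(-3-1i) = -13-11i
Z[2] = 5·(2) + 1·(-6) = 4
Z[3] = 5·(-2+2i) + 1·(-3+1i) = -13+11i

DFT(5x + 1y) = 5·X + 1·Y = [14, -13-11i, 4, -13+11i]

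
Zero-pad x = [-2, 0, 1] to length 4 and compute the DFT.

Original 3-point DFT: [-1, -2.5000+0.8660i, -2.5000-0.8660i]
Zero-padded 4-point DFT provides frequency interpolation.

DFT_4([x, 0, ...]) = [-1, -3, -1, -3]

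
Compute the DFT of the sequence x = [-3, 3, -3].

X[k] = Σ(n=0 to 2) x[n] · ω_3^(nk)
where ω_3 = e^(-2πi/3)

Computing each X[k]:
X[0] = -3
X[1] = -3.0000-5.1962i
X[2] = -3.0000+5.1962i

X = [-3, -3.0000-5.1962i, -3.0000+5.1962i]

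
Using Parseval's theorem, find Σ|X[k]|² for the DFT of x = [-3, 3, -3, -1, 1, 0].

Parseval: Σ|x[n]|² = (1/N)Σ|X[k]|², so Σ|X[k]|² = N·Σ|x[n]|² = 6·29.0000

Σ|X[k]|² = N·Σ|x[n]|² = 6·29.0000 = 174.0000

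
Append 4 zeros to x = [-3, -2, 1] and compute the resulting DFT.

Original 3-point DFT: [-4, -2.5000+2.5981i, -2.5000-2.5981i]
Zero-padded 7-point DFT provides frequency interpolation.

DFT_7([x, 0, ...]) = [-4, -4.4695+0.5887i, -3.4559+2.3837i, -0.5746+1.6496i, -0.5746-1.6496i, -3.4559-2.3837i, -4.4695-0.5887i]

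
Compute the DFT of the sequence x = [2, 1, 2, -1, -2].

X[k] = Σ(n=0 to 4) x[n] · ω_5^(nk)
where ω_5 = e^(-2πi/5)

Computing each X[k]:
X[0] = 2
X[1] = 0.8820-4.6165i
X[2] = 3.1180+1.0898i
X[3] = 3.1180-1.0898i
X[4] = 0.8820+4.6165i

X = [2, 0.8820-4.6165i, 3.1180+1.0898i, 3.1180-1.0898i, 0.8820+4.6165i]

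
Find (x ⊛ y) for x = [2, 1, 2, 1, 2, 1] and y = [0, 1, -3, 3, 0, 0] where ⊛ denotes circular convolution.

(x ⊛ y)[n] = Σ(m=0 to 5) x[m] · y[(n-m) mod 6]

Computing each output sample:
(x ⊛ y)[0] = -2
(x ⊛ y)[1] = 5
(x ⊛ y)[2] = -2
(x ⊛ y)[3] = 5
(x ⊛ y)[4] = -2
(x ⊛ y)[5] = 5

x ⊛ y = [-2, 5, -2, 5, -2, 5]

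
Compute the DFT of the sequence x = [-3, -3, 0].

X[k] = Σ(n=0 to 2) x[n] · ω_3^(nk)
where ω_3 = e^(-2πi/3)

Computing each X[k]:
X[0] = -6
X[1] = -1.5000+2.5981i
X[2] = -1.5000-2.5981i

X = [-6, -1.5000+2.5981i, -1.5000-2.5981i]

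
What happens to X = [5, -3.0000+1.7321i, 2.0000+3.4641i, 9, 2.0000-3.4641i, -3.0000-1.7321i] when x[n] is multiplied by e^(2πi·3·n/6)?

Modulation property: DFT(ω_6^(-3n)·x[n]) = X[(k-3) mod 6], so circularly shift X by 3 positions.

X[k-3] = [9, 2.0000-3.4641i, -3.0000-1.7321i, 5, -3.0000+1.7321i, 2.0000+3.4641i]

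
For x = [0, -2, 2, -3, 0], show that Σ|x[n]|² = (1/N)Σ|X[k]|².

Time domain:
Σ|x[n]|² = |0|² + |-2|² + |2|² + |-3|² + |0|² = 17.0000

Frequency domain:
(1/5)Σ|X[k]|² = (1/5)(|-3|² + |0.1910-1.0368i|² + |1.3090+5.9309i|² + |1.3090-5.9309i|² + |0.1910+1.0368i|²) = (1/5)·85.0000 = 17.0000

Both sides agree, confirming Parseval's theorem.

Σ|x[n]|² = (1/N)Σ|X[k]|² = 17.0000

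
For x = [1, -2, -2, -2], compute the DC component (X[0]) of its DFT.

X[0] = Σ(n=0 to 3) x[n] · ω_4^0 = Σ x[n]
= (1) + (-2) + (-2) + (-2)

X[0] = -5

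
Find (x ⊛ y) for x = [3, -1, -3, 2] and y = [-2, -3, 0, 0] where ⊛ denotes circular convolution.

(x ⊛ y)[n] = Σ(m=0 to 3) x[m] · y[(n-m) mod 4]

Computing each output sample:
(x ⊛ y)[0] = -12
(x ⊛ y)[1] = -7
(x ⊛ y)[2] = 9
(x ⊛ y)[3] = 5

x ⊛ y = [-12, -7, 9, 5]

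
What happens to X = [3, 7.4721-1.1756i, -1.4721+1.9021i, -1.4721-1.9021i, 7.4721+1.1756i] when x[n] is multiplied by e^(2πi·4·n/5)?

Modulation property: DFT(ω_5^(-4n)·x[n]) = X[(k-4) mod 5], so circularly shift X by 4 positions.

X[k-4] = [7.4721-1.1756i, -1.4721+1.9021i, -1.4721-1.9021i, 7.4721+1.1756i, 3]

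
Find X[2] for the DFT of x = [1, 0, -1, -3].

X[2] = Σ(n=0 to 3) x[n] · ω_4^(2n) where ω_4 = e^(-2πi/4)
= (1)·ω_4^0 + (0)·ω_4^2 + (-1)·ω_4^4 + (-3)·ω_4^6

X[2] = 3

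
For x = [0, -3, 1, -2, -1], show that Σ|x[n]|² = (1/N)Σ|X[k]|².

Time domain:
Σ|x[n]|² = |0|² + |-3|² + |1|² + |-2|² + |-1|² = 15.0000

Frequency domain:
(1/5)Σ|X[k]|² = (1/5)(|-5|² + |-0.4271+0.1388i|² + |2.9271+4.0287i|² + |2.9271-4.0287i|² + |-0.4271-0.1388i|²) = (1/5)·75.0000 = 15.0000

Both sides agree, confirming Parseval's theorem.

Σ|x[n]|² = (1/N)Σ|X[k]|² = 15.0000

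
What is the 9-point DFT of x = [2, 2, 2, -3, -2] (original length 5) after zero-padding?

Original 5-point DFT: [1, 2.8090-6.7432i, 1.6910+2.4041i, 1.6910-2.4041i, 2.8090+6.7432i]
Zero-padded 9-point DFT provides frequency interpolation.

DFT_9([x, 0, ...]) = [1, 7.2588+0.0269i, 0.4358-6.5373i, -2.0000+1.7321i, 2.8054+1.2300i, 2.8054-1.2300i, -2.0000-1.7321i, 0.4358+6.5373i, 7.2588-0.0269i]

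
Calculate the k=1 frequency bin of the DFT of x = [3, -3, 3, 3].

X[1] = Σ(n=0 to 3) x[n] · ω_4^(1n) where ω_4 = e^(-2πi/4)
= (3)·ω_4^0 + (-3)·ω_4^1 + (3)·ω_4^2 + (3)·ω_4^3

X[1] = 6i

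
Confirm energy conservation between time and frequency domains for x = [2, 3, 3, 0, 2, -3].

Time domain:
Σ|x[n]|² = |2|² + |3|² + |3|² + |0|² + |2|² + |-3|² = 35.0000

Frequency domain:
(1/6)Σ|X[k]|² = (1/6)(|7|² + |-0.5000-6.0622i|² + |-0.5000-4.3301i|² + |7|² + |-0.5000+4.3301i|² + |-0.5000+6.0622i|²) = (1/6)·210.0000 = 35.0000

Both sides agree, confirming Parseval's theorem.

Σ|x[n]|² = (1/N)Σ|X[k]|² = 35.0000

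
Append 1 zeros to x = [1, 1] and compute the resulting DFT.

Original 2-point DFT: [2, 0]
Zero-padded 3-point DFT provides frequency interpolation.

DFT_3([x, 0, ...]) = [2, 0.5000-0.8660i, 0.5000+0.8660i]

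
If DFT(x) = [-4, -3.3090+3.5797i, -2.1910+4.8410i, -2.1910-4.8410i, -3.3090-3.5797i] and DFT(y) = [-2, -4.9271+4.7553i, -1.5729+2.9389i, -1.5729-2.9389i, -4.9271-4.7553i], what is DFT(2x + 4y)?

By linearity: DFT(2x + 4y) = 2·DFT(x) + 4·DFT(y)
= 2·[-4, -3.3090+3.5797i, -2.1910+4.8410i, -2.1910-4.8410i, -3.3090-3.5797i] + 4·[-2, -4.9271+4.7553i, -1.5729+2.9389i, -1.5729-2.9389i, -4.9271-4.7553i]

Computing element-wise:
Z[0] = 2·(-4) + 4·(-2) = -16
Z[1] = 2·(-3.3090+3.5797i) + 4·(-4.9271+4.7553i) = -26.3264+26.1806i
Z[2] = 2·(-2.1910+4.8410i) + 4·(-1.5729+2.9389i) = -10.6736+21.4376i
Z[3] = 2·(-2.1910-4.8410i) + 4·(-1.5729-2.9389i) = -10.6736-21.4376i
Z[4] = 2·(-3.3090-3.5797i) + 4·(-4.9271-4.7553i) = -26.3264-26.1806i

DFT(2x + 4y) = 2·X + 4·Y = [-16, -26.3264+26.1806i, -10.6736+21.4376i, -10.6736-21.4376i, -26.3264-26.1806i]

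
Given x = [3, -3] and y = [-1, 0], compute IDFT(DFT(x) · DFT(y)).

(x ⊛ y)[n] = Σ(m=0 to 1) x[m] · y[(n-m) mod 2]

Computing each output sample:
(x ⊛ y)[0] = -3
(x ⊛ y)[1] = 3

x ⊛ y = [-3, 3]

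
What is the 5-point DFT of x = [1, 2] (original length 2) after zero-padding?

Original 2-point DFT: [3, -1]
Zero-padded 5-point DFT provides frequency interpolation.

DFT_5([x, 0, ...]) = [3, 1.6180-1.9021i, -0.6180-1.1756i, -0.6180+1.1756i, 1.6180+1.9021i]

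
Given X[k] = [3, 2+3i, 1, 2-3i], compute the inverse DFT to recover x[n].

x[n] = (1/4) Σ(k=0 to 3) X[k] · e^(2πikn/4)

Computing each x[n]:
x[0] = 2
x[1] = -1
x[2] = 0
x[3] = 2

x = [2, -1, 0, 2]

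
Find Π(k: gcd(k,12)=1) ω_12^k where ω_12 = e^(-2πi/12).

The primitive 12th roots of unity are ω_12^k for k coprime to 12: k ∈ {1, 5, 7, 11}
Their product equals the constant term of the cyclotomic polynomial Φ_12(x) up to sign.
For n ≥ 3, the product of all primitive nth roots of unity is 1. (For n=1 it is 1; for n=2 it is -1.)

1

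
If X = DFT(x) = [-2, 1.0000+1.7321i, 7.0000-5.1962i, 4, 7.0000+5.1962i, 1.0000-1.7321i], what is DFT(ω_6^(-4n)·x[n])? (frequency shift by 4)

Modulation property: DFT(ω_6^(-4n)·x[n]) = X[(k-4) mod 6], so circularly shift X by 4 positions.

X[k-4] = [7.0000-5.1962i, 4, 7.0000+5.1962i, 1.0000-1.7321i, -2, 1.0000+1.7321i]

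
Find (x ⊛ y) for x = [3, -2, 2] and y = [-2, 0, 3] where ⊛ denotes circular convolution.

(x ⊛ y)[n] = Σ(m=0 to 2) x[m] · y[(n-m) mod 3]

Computing each output sample:
(x ⊛ y)[0] = -12
(x ⊛ y)[1] = 10
(x ⊛ y)[2] = 5

x ⊛ y = [-12, 10, 5]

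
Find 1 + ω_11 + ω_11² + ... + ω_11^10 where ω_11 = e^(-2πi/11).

Sum of all nth roots of unity equals 0 for n > 1 (geometric series with r ≠ 1).

0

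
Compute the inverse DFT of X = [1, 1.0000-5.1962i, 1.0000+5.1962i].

x[n] = (1/3) Σ(k=0 to 2) X[k] · e^(2πikn/3)

Computing each x[n]:
x[0] = 1
x[1] = 3
x[2] = -3

x = [1, 3, -3]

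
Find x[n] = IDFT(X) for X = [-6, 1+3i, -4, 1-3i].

x[n] = (1/4) Σ(k=0 to 3) X[k] · e^(2πikn/4)

Computing each x[n]:
x[0] = -2
x[1] = -2
x[2] = -3
x[3] = 1

x = [-2, -2, -3, 1]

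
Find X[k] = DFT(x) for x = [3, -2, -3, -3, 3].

X[k] = Σ(n=0 to 4) x[n] · ω_5^(nk)
where ω_5 = e^(-2πi/5)

Computing each X[k]:
X[0] = -2
X[1] = 8.1631+4.7553i
X[2] = 0.3369+2.9389i
X[3] = 0.3369-2.9389i
X[4] = 8.1631-4.7553i

X = [-2, 8.1631+4.7553i, 0.3369+2.9389i, 0.3369-2.9389i, 8.1631-4.7553i]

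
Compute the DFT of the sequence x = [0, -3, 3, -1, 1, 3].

X[k] = Σ(n=0 to 5) x[n] · ω_6^(nk)
where ω_6 = e^(-2πi/6)

Computing each X[k]:
X[0] = 3
X[1] = -1.0000+3.4641i
X[2] = -3.0000+6.9282i
X[3] = 5
X[4] = -3.0000-6.9282i
X[5] = -1.0000-3.4641i

X = [3, -1.0000+3.4641i, -3.0000+6.9282i, 5, -3.0000-6.9282i, -1.0000-3.4641i]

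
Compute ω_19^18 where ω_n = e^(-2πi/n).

ω_19^18 = e^(-2πi·18/19)
= cos(-2π·18/19) + i·sin(-2π·18/19)
= cos(-36π/19) + i·sin(-36π/19)

ω_19^18 = cos(-36π/19) + i·sin(-36π/19) = 0.9458+0.3247i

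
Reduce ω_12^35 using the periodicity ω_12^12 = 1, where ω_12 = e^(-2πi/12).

Since ω_12^12 = 1, powers reduce modulo 12.
35 mod 12 = 11
So ω_12^35 = ω_12^11 = e^(-2πi·11/12)

ω_12^35 = ω_12^11 = 0.8660+0.5000i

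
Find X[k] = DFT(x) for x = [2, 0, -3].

X[k] = Σ(n=0 to 2) x[n] · ω_3^(nk)
where ω_3 = e^(-2πi/3)

Computing each X[k]:
X[0] = -1
X[1] = 3.5000-2.5981i
X[2] = 3.5000+2.5981i

X = [-1, 3.5000-2.5981i, 3.5000+2.5981i]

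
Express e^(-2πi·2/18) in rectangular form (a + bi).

ω_18^2 = e^(-2πi·2/18)
= cos(-2π·2/18) + i·sin(-2π·2/18)
= cos(-4π/18) + i·sin(-4π/18)

ω_18^2 = cos(-4π/18) + i·sin(-4π/18) = 0.7660-0.6428i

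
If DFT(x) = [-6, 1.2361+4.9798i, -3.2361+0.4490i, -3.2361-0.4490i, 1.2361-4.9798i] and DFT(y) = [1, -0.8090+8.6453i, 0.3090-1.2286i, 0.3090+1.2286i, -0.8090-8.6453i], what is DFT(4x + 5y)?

By linearity: DFT(4x + 5y) = 4·DFT(x) + 5·DFT(y)
= 4·[-6, 1.2361+4.9798i, -3.2361+0.4490i, -3.2361-0.4490i, 1.2361-4.9798i] + 5·[1, -0.8090+8.6453i, 0.3090-1.2286i, 0.3090+1.2286i, -0.8090-8.6453i]

Computing element-wise:
Z[0] = 4·(-6) + 5·(1) = -19
Z[1] = 4·(1.2361+4.9798i) + 5·(-0.8090+8.6453i) = 0.8994+63.1457i
Z[2] = 4·(-3.2361+0.4490i) + 5·(0.3090-1.2286i) = -11.3994-4.3470i
Z[3] = 4·(-3.2361-0.4490i) + 5·(0.3090+1.2286i) = -11.3994+4.3470i
Z[4] = 4·(1.2361-4.9798i) + 5·(-0.8090-8.6453i) = 0.8994-63.1457i

DFT(4x + 5y) = 4·X + 5·Y = [-19, 0.8994+63.1457i, -11.3994-4.3470i, -11.3994+4.3470i, 0.8994-63.1457i]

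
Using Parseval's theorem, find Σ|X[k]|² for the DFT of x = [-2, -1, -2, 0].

Parseval: Σ|x[n]|² = (1/N)Σ|X[k]|², so Σ|X[k]|² = N·Σ|x[n]|² = 4·9.0000

Σ|X[k]|² = N·Σ|x[n]|² = 4·9.0000 = 36.0000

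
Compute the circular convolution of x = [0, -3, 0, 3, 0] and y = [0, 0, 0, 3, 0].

(x ⊛ y)[n] = Σ(m=0 to 4) x[m] · y[(n-m) mod 5]

Computing each output sample:
(x ⊛ y)[0] = 0
(x ⊛ y)[1] = 9
(x ⊛ y)[2] = 0
(x ⊛ y)[3] = 0
(x ⊛ y)[4] = -9

x ⊛ y = [0, 9, 0, 0, -9]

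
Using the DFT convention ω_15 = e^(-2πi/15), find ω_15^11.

ω_15^11 = e^(-2πi·11/15)
= cos(-2π·11/15) + i·sin(-2π·11/15)
= cos(-22π/15) + i·sin(-22π/15)

ω_15^11 = cos(-22π/15) + i·sin(-22π/15) = -0.1045+0.9945i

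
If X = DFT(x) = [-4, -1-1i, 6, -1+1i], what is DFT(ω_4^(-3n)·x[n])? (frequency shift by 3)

Modulation property: DFT(ω_4^(-3n)·x[n]) = X[(k-3) mod 4], so circularly shift X by 3 positions.

X[k-3] = [-1-1i, 6, -1+1i, -4]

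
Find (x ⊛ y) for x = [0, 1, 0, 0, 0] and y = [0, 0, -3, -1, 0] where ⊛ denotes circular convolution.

(x ⊛ y)[n] = Σ(m=0 to 4) x[m] · y[(n-m) mod 5]

Computing each output sample:
(x ⊛ y)[0] = 0
(x ⊛ y)[1] = 0
(x ⊛ y)[2] = 0
(x ⊛ y)[3] = -3
(x ⊛ y)[4] = -1

x ⊛ y = [0, 0, 0, -3, -1]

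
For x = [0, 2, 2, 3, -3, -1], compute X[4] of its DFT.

X[4] = Σ(n=0 to 5) x[n] · ω_6^(4n) where ω_6 = e^(-2πi/6)
= (0)·ω_6^0 + (2)·ω_6^4 + (2)·ω_6^8 + (3)·ω_6^12 + (-3)·ω_6^16 + (-1)·ω_6^20

X[4] = 3.0000-1.7321i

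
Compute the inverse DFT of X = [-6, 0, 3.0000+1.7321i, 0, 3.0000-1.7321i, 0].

x[n] = (1/6) Σ(k=0 to 5) X[k] · e^(2πikn/6)

Computing each x[n]:
x[0] = 0
x[1] = -2
x[2] = -1
x[3] = 0
x[4] = -2
x[5] = -1

x = [0, -2, -1, 0, -2, -1]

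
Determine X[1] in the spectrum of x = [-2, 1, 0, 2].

X[1] = Σ(n=0 to 3) x[n] · ω_4^(1n) where ω_4 = e^(-2πi/4)
= (-2)·ω_4^0 + (1)·ω_4^1 + (0)·ω_4^2 + (2)·ω_4^3

X[1] = -2+1i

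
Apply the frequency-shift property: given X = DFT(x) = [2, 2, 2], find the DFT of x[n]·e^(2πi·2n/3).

Modulation property: DFT(ω_3^(-2n)·x[n]) = X[(k-2) mod 3], so circularly shift X by 2 positions.

X[k-2] = [2, 2, 2]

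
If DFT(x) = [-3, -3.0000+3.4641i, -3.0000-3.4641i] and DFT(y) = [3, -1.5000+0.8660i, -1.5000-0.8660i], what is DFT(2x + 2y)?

By linearity: DFT(2x + 2y) = 2·DFT(x) + 2·DFT(y)
= 2·[-3, -3.0000+3.4641i, -3.0000-3.4641i] + 2·[3, -1.5000+0.8660i, -1.5000-0.8660i]

Computing element-wise:
Z[0] = 2·(-3) + 2·(3) = 0
Z[1] = 2·(-3.0000+3.4641i) + 2·(-1.5000+0.8660i) = -9.0000+8.6602i
Z[2] = 2·(-3.0000-3.4641i) + 2·(-1.5000-0.8660i) = -9.0000-8.6602i

DFT(2x + 2y) = 2·X + 2·Y = [0, -9.0000+8.6602i, -9.0000-8.6602i]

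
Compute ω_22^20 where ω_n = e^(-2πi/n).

ω_22^20 = e^(-2πi·20/22)
= cos(-2π·20/22) + i·sin(-2π·20/22)
= cos(-40π/22) + i·sin(-40π/22)

ω_22^20 = cos(-40π/22) + i·sin(-40π/22) = 0.8413+0.5406i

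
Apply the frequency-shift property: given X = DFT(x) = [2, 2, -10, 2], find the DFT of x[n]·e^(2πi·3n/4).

Modulation property: DFT(ω_4^(-3n)·x[n]) = X[(k-3) mod 4], so circularly shift X by 3 positions.

X[k-3] = [2, -10, 2, 2]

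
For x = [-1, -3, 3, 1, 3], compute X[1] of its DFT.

X[1] = Σ(n=0 to 4) x[n] · ω_5^(1n) where ω_5 = e^(-2πi/5)
= (-1)·ω_5^0 + (-3)·ω_5^1 + (3)·ω_5^2 + (1)·ω_5^3 + (3)·ω_5^4

X[1] = -4.2361+4.5308i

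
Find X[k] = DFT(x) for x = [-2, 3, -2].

X[k] = Σ(n=0 to 2) x[n] · ω_3^(nk)
where ω_3 = e^(-2πi/3)

Computing each X[k]:
X[0] = -1
X[1] = -2.5000-4.3301i
X[2] = -2.5000+4.3301i

X = [-1, -2.5000-4.3301i, -2.5000+4.3301i]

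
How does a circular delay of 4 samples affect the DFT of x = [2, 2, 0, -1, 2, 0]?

Time shift by 4: X_shifted[k] = ω_6^(4k) · X[k]
Shifted x = [0, -1, 2, 0, 2, 2]

DFT(x[n-4]) = [5, -1.5000+2.5981i, -2.5000+2.5981i, 3, -2.5000-2.5981i, -1.5000-2.5981i]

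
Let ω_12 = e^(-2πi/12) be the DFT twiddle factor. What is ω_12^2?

ω_12^2 = e^(-2πi·2/12)
= cos(-2π·2/12) + i·sin(-2π·2/12)
= cos(-4π/12) + i·sin(-4π/12)

ω_12^2 = cos(-4π/12) + i·sin(-4π/12) = 0.5000-0.8660i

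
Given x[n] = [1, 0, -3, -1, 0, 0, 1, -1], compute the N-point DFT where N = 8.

X[k] = Σ(n=0 to 7) x[n] · ω_8^(nk)
where ω_8 = e^(-2πi/8)

Computing each X[k]:
X[0] = -3
X[1] = 1+4i
X[2] = 3-2i
X[3] = 1-4i
X[4] = 1
X[5] = 1+4i
X[6] = 3+2i
X[7] = 1-4i

X = [-3, 1+4i, 3-2i, 1-4i, 1, 1+4i, 3+2i, 1-4i]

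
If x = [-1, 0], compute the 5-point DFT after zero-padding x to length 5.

Original 2-point DFT: [-1, -1]
Zero-padded 5-point DFT provides frequency interpolation.

DFT_5([x, 0, ...]) = [-1, -1, -1, -1, -1]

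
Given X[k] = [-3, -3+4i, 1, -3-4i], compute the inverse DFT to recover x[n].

x[n] = (1/4) Σ(k=0 to 3) X[k] · e^(2πikn/4)

Computing each x[n]:
x[0] = -2
x[1] = -3
x[2] = 1
x[3] = 1

x = [-2, -3, 1, 1]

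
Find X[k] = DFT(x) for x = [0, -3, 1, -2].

X[k] = Σ(n=0 to 3) x[n] · ω_4^(nk)
where ω_4 = e^(-2πi/4)

Computing each X[k]:
X[0] = -4
X[1] = -1+1i
X[2] = 6
X[3] = -1-1i

X = [-4, -1+1i, 6, -1-1i]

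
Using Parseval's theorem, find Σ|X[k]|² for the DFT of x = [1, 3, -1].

Parseval: Σ|x[n]|² = (1/N)Σ|X[k]|², so Σ|X[k]|² = N·Σ|x[n]|² = 3·11.0000

Σ|X[k]|² = N·Σ|x[n]|² = 3·11.0000 = 33.0000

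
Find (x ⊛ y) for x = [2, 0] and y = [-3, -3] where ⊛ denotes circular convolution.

(x ⊛ y)[n] = Σ(m=0 to 1) x[m] · y[(n-m) mod 2]

Computing each output sample:
(x ⊛ y)[0] = -6
(x ⊛ y)[1] = -6

x ⊛ y = [-6, -6]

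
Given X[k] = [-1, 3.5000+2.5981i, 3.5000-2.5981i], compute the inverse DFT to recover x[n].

x[n] = (1/3) Σ(k=0 to 2) X[k] · e^(2πikn/3)

Computing each x[n]:
x[0] = 2
x[1] = -3
x[2] = 0

x = [2, -3, 0]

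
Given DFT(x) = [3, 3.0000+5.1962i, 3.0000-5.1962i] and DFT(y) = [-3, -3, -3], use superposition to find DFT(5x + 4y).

By linearity: DFT(5x + 4y) = 5·DFT(x) + 4·DFT(y)
= 5·[3, 3.0000+5.1962i, 3.0000-5.1962i] + 4·[-3, -3, -3]

Computing element-wise:
Z[0] = 5·(3) + 4·(-3) = 3
Z[1] = 5·(3.0000+5.1962i) + 4·(-3) = 3.0000+25.9810i
Z[2] = 5·(3.0000-5.1962i) + 4·(-3) = 3.0000-25.9810i

DFT(5x + 4y) = 5·X + 4·Y = [3, 3.0000+25.9810i, 3.0000-25.9810i]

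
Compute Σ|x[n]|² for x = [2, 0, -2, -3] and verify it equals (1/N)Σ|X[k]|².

Time domain:
Σ|x[n]|² = |2|² + |0|² + |-2|² + |-3|² = 17.0000

Frequency domain:
(1/4)Σ|X[k]|² = (1/4)(|-3|² + |4-3i|² + |3|² + |4+3i|²) = (1/4)·68.0000 = 17.0000

Both sides agree, confirming Parseval's theorem.

Σ|x[n]|² = (1/N)Σ|X[k]|² = 17.0000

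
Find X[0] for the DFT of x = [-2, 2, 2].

X[0] = Σ(n=0 to 2) x[n] · ω_3^0 = Σ x[n]
= (-2) + (2) + (2)

X[0] = 2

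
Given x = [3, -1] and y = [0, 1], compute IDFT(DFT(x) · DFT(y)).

(x ⊛ y)[n] = Σ(m=0 to 1) x[m] · y[(n-m) mod 2]

Computing each output sample:
(x ⊛ y)[0] = -1
(x ⊛ y)[1] = 3

x ⊛ y = [-1, 3]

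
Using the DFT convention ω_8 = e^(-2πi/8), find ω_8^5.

ω_8^5 = e^(-2πi·5/8)
= cos(-2π·5/8) + i·sin(-2π·5/8)
= cos(-10π/8) + i·sin(-10π/8)

ω_8^5 = cos(-10π/8) + i·sin(-10π/8) = -0.7071+0.7071i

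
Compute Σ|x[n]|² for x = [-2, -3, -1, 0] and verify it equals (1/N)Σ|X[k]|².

Time domain:
Σ|x[n]|² = |-2|² + |-3|² + |-1|² + |0|² = 14.0000

Frequency domain:
(1/4)Σ|X[k]|² = (1/4)(|-6|² + |-1+3i|² + |0|² + |-1-3i|²) = (1/4)·56.0000 = 14.0000

Both sides agree, confirming Parseval's theorem.

Σ|x[n]|² = (1/N)Σ|X[k]|² = 14.0000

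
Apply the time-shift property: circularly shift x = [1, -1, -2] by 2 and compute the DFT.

Time shift by 2: X_shifted[k] = ω_3^(2k) · X[k]
Shifted x = [-1, -2, 1]

DFT(x[n-2]) = [-2, -0.5000+2.5981i, -0.5000-2.5981i]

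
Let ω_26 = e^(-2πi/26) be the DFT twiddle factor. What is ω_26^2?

ω_26^2 = e^(-2πi·2/26)
= cos(-2π·2/26) + i·sin(-2π·2/26)
= cos(-4π/26) + i·sin(-4π/26)

ω_26^2 = cos(-4π/26) + i·sin(-4π/26) = 0.8855-0.4647i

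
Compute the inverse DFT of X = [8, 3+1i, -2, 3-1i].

x[n] = (1/4) Σ(k=0 to 3) X[k] · e^(2πikn/4)

Computing each x[n]:
x[0] = 3
x[1] = 2
x[2] = 0
x[3] = 3

x = [3, 2, 0, 3]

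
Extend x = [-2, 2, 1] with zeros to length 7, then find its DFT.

Original 3-point DFT: [1, -3.5000-0.8660i, -3.5000+0.8660i]
Zero-padded 7-point DFT provides frequency interpolation.

DFT_7([x, 0, ...]) = [1, -0.9755-2.5386i, -3.3460-1.5160i, -3.1784-0.0859i, -3.1784+0.0859i, -3.3460+1.5160i, -0.9755+2.5386i]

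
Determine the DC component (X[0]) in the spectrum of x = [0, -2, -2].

X[0] = Σ(n=0 to 2) x[n] · ω_3^0 = Σ x[n]
= (0) + (-2) + (-2)

X[0] = -4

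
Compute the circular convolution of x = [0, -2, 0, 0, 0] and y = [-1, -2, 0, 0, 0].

(x ⊛ y)[n] = Σ(m=0 to 4) x[m] · y[(n-m) mod 5]

Computing each output sample:
(x ⊛ y)[0] = 0
(x ⊛ y)[1] = 2
(x ⊛ y)[2] = 4
(x ⊛ y)[3] = 0
(x ⊛ y)[4] = 0

x ⊛ y = [0, 2, 4, 0, 0]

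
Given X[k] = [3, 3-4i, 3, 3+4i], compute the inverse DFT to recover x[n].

x[n] = (1/4) Σ(k=0 to 3) X[k] · e^(2πikn/4)

Computing each x[n]:
x[0] = 3
x[1] = 2
x[2] = 0
x[3] = -2

x = [3, 2, 0, -2]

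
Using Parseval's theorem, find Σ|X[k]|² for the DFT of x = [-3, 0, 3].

Parseval: Σ|x[n]|² = (1/N)Σ|X[k]|², so Σ|X[k]|² = N·Σ|x[n]|² = 3·18.0000

Σ|X[k]|² = N·Σ|x[n]|² = 3·18.0000 = 54.0000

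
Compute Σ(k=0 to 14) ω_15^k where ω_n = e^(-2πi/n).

Sum of all nth roots of unity equals 0 for n > 1 (geometric series with r ≠ 1).

0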